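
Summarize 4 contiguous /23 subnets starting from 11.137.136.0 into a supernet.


Original prefix: /23
Number of subnets: 4 = 2^2
New prefix = 23 - 2 = 21
Supernet: 11.137.136.0/21


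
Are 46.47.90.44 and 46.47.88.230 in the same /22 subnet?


Mask: 255.255.252.0
46.47.90.44 AND mask = 46.47.88.0
46.47.88.230 AND mask = 46.47.88.0
Yes, same subnet (46.47.88.0)


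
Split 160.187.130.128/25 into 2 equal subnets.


New prefix = 25 + 1 = 26
Each subnet has 64 addresses
  160.187.130.128/26
  160.187.130.192/26
Subnets: 160.187.130.128/26, 160.187.130.192/26


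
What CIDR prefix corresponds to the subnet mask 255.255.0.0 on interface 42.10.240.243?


Binary: 11111111.11111111.00000000.00000000
Count leading 1s
Prefix: /16


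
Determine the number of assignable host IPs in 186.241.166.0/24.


Host bits = 32 - 24 = 8
Total addresses = 2^8 = 256
Usable = total - 2 (network and broadcast)
Usable hosts: 254


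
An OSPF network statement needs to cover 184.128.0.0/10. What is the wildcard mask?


Subnet mask: 255.192.0.0
Wildcard = 255.255.255.255 - subnet mask
255 - 255 = 0
255 - 192 = 63
255 - 0 = 255
255 - 0 = 255
Wildcard: 0.63.255.255


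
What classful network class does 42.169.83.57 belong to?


First octet: 42
Binary: 00101010
0xxxxxxx -> Class A (1-126)
Class A, default mask 255.0.0.0 (/8)


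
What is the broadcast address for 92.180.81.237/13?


Network: 92.176.0.0/13
Host bits = 19
Set all host bits to 1:
Broadcast: 92.183.255.255


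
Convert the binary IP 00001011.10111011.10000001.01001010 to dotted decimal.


00001011 = 11
10111011 = 187
10000001 = 129
01001010 = 74
IP: 11.187.129.74


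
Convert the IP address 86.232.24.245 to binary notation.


86 = 01010110
232 = 11101000
24 = 00011000
245 = 11110101
Binary: 01010110.11101000.00011000.11110101


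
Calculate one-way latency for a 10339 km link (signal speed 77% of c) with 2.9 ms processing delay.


Speed = 0.77 * 3e5 km/s = 231000 km/s
Propagation delay = 10339 / 231000 = 0.0448 s = 44.7576 ms
Processing delay = 2.9 ms
Total one-way latency = 47.6576 ms


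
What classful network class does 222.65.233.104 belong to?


First octet: 222
Binary: 11011110
110xxxxx -> Class C (192-223)
Class C, default mask 255.255.255.0 (/24)


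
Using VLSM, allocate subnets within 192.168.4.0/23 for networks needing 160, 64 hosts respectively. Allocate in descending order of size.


160 hosts -> /24 (254 usable): 192.168.4.0/24
64 hosts -> /25 (126 usable): 192.168.5.0/25
Allocation: 192.168.4.0/24 (160 hosts, 254 usable); 192.168.5.0/25 (64 hosts, 126 usable)


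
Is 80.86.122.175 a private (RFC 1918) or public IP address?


RFC 1918 private ranges:
  10.0.0.0/8 (10.0.0.0 - 10.255.255.255)
  172.16.0.0/12 (172.16.0.0 - 172.31.255.255)
  192.168.0.0/16 (192.168.0.0 - 192.168.255.255)
Public (not in any RFC 1918 range)


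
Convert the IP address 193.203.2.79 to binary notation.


193 = 11000001
203 = 11001011
2 = 00000010
79 = 01001111
Binary: 11000001.11001011.00000010.01001111


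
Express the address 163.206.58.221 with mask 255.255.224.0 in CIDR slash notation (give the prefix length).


Binary: 11111111.11111111.11100000.00000000
Count leading 1s
Prefix: /19


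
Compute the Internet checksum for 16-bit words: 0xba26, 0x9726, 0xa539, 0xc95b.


Sum all words (with carry folding):
+ 0xba26 = 0xba26
+ 0x9726 = 0x514d
+ 0xa539 = 0xf686
+ 0xc95b = 0xbfe2
One's complement: ~0xbfe2
Checksum = 0x401d


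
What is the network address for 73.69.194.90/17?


IP:   01001001.01000101.11000010.01011010
Mask: 11111111.11111111.10000000.00000000
AND operation:
Net:  01001001.01000101.10000000.00000000
Network: 73.69.128.0/17


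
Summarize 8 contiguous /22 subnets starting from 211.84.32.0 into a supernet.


Original prefix: /22
Number of subnets: 8 = 2^3
New prefix = 22 - 3 = 19
Supernet: 211.84.32.0/19


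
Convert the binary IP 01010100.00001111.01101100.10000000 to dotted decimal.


01010100 = 84
00001111 = 15
01101100 = 108
10000000 = 128
IP: 84.15.108.128


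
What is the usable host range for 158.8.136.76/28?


Network: 158.8.136.64
Broadcast: 158.8.136.79
First usable = network + 1
Last usable = broadcast - 1
Range: 158.8.136.65 to 158.8.136.78


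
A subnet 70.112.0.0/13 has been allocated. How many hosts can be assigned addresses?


Host bits = 32 - 13 = 19
Total addresses = 2^19 = 524288
Usable = total - 2 (network and broadcast)
Usable hosts: 524286


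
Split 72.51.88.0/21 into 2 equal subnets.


New prefix = 21 + 1 = 22
Each subnet has 1024 addresses
  72.51.88.0/22
  72.51.92.0/22
Subnets: 72.51.88.0/22, 72.51.92.0/22


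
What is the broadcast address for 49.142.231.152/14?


Network: 49.140.0.0/14
Host bits = 18
Set all host bits to 1:
Broadcast: 49.143.255.255


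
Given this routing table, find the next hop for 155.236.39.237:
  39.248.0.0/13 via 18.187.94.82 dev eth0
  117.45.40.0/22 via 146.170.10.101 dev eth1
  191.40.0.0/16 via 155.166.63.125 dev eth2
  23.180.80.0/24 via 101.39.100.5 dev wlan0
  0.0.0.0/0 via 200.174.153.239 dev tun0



Longest prefix match for 155.236.39.237:
  /13 39.248.0.0: no
  /22 117.45.40.0: no
  /16 191.40.0.0: no
  /24 23.180.80.0: no
  /0 0.0.0.0: MATCH
Selected: next-hop 200.174.153.239 via tun0 (matched /0)


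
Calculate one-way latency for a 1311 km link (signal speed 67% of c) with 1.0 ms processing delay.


Speed = 0.67 * 3e5 km/s = 201000 km/s
Propagation delay = 1311 / 201000 = 0.0065 s = 6.5224 ms
Processing delay = 1.0 ms
Total one-way latency = 7.5224 ms


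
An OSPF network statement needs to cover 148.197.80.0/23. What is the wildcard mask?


Subnet mask: 255.255.254.0
Wildcard = 255.255.255.255 - subnet mask
255 - 255 = 0
255 - 255 = 0
255 - 254 = 1
255 - 0 = 255
Wildcard: 0.0.1.255


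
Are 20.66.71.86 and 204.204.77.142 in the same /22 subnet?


Mask: 255.255.252.0
20.66.71.86 AND mask = 20.66.68.0
204.204.77.142 AND mask = 204.204.76.0
No, different subnets (20.66.68.0 vs 204.204.76.0)


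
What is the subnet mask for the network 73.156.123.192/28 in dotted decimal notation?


/28 means 28 network bits, 4 host bits
Binary: 11111111111111111111111111110000
Mask: 255.255.255.240


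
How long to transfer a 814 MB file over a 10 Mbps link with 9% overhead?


Effective throughput = 10 * (1 - 9/100) = 9.1 Mbps
File size in Mb = 814 * 8 = 6512 Mb
Time = 6512 / 9.1
Time = 715.6044 seconds


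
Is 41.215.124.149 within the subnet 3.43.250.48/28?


Subnet network: 3.43.250.48
Test IP AND mask: 41.215.124.144
No, 41.215.124.149 is not in 3.43.250.48/28


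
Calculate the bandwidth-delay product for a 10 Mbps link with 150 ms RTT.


BDP = bandwidth * RTT
= 10 Mbps * 150 ms
= 10 * 1e6 * 150 / 1000 bits
= 1500000 bits
= 187500 bytes
= 183.1055 KB
BDP = 1500000 bits (187500 bytes)


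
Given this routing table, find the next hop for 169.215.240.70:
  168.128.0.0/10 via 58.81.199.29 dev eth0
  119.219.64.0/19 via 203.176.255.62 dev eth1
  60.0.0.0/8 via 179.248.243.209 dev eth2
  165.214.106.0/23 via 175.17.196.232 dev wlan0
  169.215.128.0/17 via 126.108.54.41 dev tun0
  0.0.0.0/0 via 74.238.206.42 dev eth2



Longest prefix match for 169.215.240.70:
  /10 168.128.0.0: no
  /19 119.219.64.0: no
  /8 60.0.0.0: no
  /23 165.214.106.0: no
  /17 169.215.128.0: MATCH
  /0 0.0.0.0: MATCH
Selected: next-hop 126.108.54.41 via tun0 (matched /17)


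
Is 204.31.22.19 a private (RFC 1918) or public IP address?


RFC 1918 private ranges:
  10.0.0.0/8 (10.0.0.0 - 10.255.255.255)
  172.16.0.0/12 (172.16.0.0 - 172.31.255.255)
  192.168.0.0/16 (192.168.0.0 - 192.168.255.255)
Public (not in any RFC 1918 range)


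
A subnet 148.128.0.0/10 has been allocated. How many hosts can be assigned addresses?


Host bits = 32 - 10 = 22
Total addresses = 2^22 = 4194304
Usable = total - 2 (network and broadcast)
Usable hosts: 4194302


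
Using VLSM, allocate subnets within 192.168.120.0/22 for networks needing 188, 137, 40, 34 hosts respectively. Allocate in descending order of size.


188 hosts -> /24 (254 usable): 192.168.120.0/24
137 hosts -> /24 (254 usable): 192.168.121.0/24
40 hosts -> /26 (62 usable): 192.168.122.0/26
34 hosts -> /26 (62 usable): 192.168.122.64/26
Allocation: 192.168.120.0/24 (188 hosts, 254 usable); 192.168.121.0/24 (137 hosts, 254 usable); 192.168.122.0/26 (40 hosts, 62 usable); 192.168.122.64/26 (34 hosts, 62 usable)


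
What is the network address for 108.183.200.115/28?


IP:   01101100.10110111.11001000.01110011
Mask: 11111111.11111111.11111111.11110000
AND operation:
Net:  01101100.10110111.11001000.01110000
Network: 108.183.200.112/28


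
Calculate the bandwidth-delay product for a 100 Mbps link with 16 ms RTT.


BDP = bandwidth * RTT
= 100 Mbps * 16 ms
= 100 * 1e6 * 16 / 1000 bits
= 1600000 bits
= 200000 bytes
= 195.3125 KB
BDP = 1600000 bits (200000 bytes)


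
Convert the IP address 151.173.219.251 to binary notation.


151 = 10010111
173 = 10101101
219 = 11011011
251 = 11111011
Binary: 10010111.10101101.11011011.11111011


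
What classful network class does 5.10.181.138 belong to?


First octet: 5
Binary: 00000101
0xxxxxxx -> Class A (1-126)
Class A, default mask 255.0.0.0 (/8)


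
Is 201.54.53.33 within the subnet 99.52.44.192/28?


Subnet network: 99.52.44.192
Test IP AND mask: 201.54.53.32
No, 201.54.53.33 is not in 99.52.44.192/28


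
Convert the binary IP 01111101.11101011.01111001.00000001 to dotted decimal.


01111101 = 125
11101011 = 235
01111001 = 121
00000001 = 1
IP: 125.235.121.1


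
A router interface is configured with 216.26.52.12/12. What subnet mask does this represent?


/12 means 12 network bits, 20 host bits
Binary: 11111111111100000000000000000000
Mask: 255.240.0.0


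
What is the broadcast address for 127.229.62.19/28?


Network: 127.229.62.16/28
Host bits = 4
Set all host bits to 1:
Broadcast: 127.229.62.31


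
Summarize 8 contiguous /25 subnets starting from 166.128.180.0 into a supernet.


Original prefix: /25
Number of subnets: 8 = 2^3
New prefix = 25 - 3 = 22
Supernet: 166.128.180.0/22


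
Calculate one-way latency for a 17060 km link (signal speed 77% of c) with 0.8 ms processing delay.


Speed = 0.77 * 3e5 km/s = 231000 km/s
Propagation delay = 17060 / 231000 = 0.0739 s = 73.8528 ms
Processing delay = 0.8 ms
Total one-way latency = 74.6528 ms


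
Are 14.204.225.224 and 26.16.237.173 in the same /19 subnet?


Mask: 255.255.224.0
14.204.225.224 AND mask = 14.204.224.0
26.16.237.173 AND mask = 26.16.224.0
No, different subnets (14.204.224.0 vs 26.16.224.0)


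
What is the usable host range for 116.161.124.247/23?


Network: 116.161.124.0
Broadcast: 116.161.125.255
First usable = network + 1
Last usable = broadcast - 1
Range: 116.161.124.1 to 116.161.125.254


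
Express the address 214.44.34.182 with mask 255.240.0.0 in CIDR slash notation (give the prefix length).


Binary: 11111111.11110000.00000000.00000000
Count leading 1s
Prefix: /12


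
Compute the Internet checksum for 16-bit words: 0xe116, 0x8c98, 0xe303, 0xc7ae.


Sum all words (with carry folding):
+ 0xe116 = 0xe116
+ 0x8c98 = 0x6daf
+ 0xe303 = 0x50b3
+ 0xc7ae = 0x1862
One's complement: ~0x1862
Checksum = 0xe79d


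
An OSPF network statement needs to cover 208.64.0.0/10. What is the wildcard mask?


Subnet mask: 255.192.0.0
Wildcard = 255.255.255.255 - subnet mask
255 - 255 = 0
255 - 192 = 63
255 - 0 = 255
255 - 0 = 255
Wildcard: 0.63.255.255


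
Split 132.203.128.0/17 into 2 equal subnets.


New prefix = 17 + 1 = 18
Each subnet has 16384 addresses
  132.203.128.0/18
  132.203.192.0/18
Subnets: 132.203.128.0/18, 132.203.192.0/18


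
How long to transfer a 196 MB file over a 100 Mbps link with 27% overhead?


Effective throughput = 100 * (1 - 27/100) = 73 Mbps
File size in Mb = 196 * 8 = 1568 Mb
Time = 1568 / 73
Time = 21.4795 seconds


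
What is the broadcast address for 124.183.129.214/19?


Network: 124.183.128.0/19
Host bits = 13
Set all host bits to 1:
Broadcast: 124.183.159.255


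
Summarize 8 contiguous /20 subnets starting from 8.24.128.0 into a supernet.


Original prefix: /20
Number of subnets: 8 = 2^3
New prefix = 20 - 3 = 17
Supernet: 8.24.128.0/17


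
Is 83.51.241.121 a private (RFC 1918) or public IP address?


RFC 1918 private ranges:
  10.0.0.0/8 (10.0.0.0 - 10.255.255.255)
  172.16.0.0/12 (172.16.0.0 - 172.31.255.255)
  192.168.0.0/16 (192.168.0.0 - 192.168.255.255)
Public (not in any RFC 1918 range)


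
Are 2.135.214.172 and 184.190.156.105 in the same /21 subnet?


Mask: 255.255.248.0
2.135.214.172 AND mask = 2.135.208.0
184.190.156.105 AND mask = 184.190.152.0
No, different subnets (2.135.208.0 vs 184.190.152.0)


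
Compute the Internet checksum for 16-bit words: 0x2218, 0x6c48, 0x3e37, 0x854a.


Sum all words (with carry folding):
+ 0x2218 = 0x2218
+ 0x6c48 = 0x8e60
+ 0x3e37 = 0xcc97
+ 0x854a = 0x51e2
One's complement: ~0x51e2
Checksum = 0xae1d


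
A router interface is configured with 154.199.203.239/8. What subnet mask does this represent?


/8 means 8 network bits, 24 host bits
Binary: 11111111000000000000000000000000
Mask: 255.0.0.0


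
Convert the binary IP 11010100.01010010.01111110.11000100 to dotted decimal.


11010100 = 212
01010010 = 82
01111110 = 126
11000100 = 196
IP: 212.82.126.196


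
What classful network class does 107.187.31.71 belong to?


First octet: 107
Binary: 01101011
0xxxxxxx -> Class A (1-126)
Class A, default mask 255.0.0.0 (/8)


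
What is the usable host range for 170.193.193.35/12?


Network: 170.192.0.0
Broadcast: 170.207.255.255
First usable = network + 1
Last usable = broadcast - 1
Range: 170.192.0.1 to 170.207.255.254


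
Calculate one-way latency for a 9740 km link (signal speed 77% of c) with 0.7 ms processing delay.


Speed = 0.77 * 3e5 km/s = 231000 km/s
Propagation delay = 9740 / 231000 = 0.0422 s = 42.1645 ms
Processing delay = 0.7 ms
Total one-way latency = 42.8645 ms


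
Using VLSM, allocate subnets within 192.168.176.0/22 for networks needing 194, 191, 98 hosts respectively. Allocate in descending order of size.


194 hosts -> /24 (254 usable): 192.168.176.0/24
191 hosts -> /24 (254 usable): 192.168.177.0/24
98 hosts -> /25 (126 usable): 192.168.178.0/25
Allocation: 192.168.176.0/24 (194 hosts, 254 usable); 192.168.177.0/24 (191 hosts, 254 usable); 192.168.178.0/25 (98 hosts, 126 usable)


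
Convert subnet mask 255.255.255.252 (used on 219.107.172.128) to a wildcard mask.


Subnet mask: 255.255.255.252
Wildcard = 255.255.255.255 - subnet mask
255 - 255 = 0
255 - 255 = 0
255 - 255 = 0
255 - 252 = 3
Wildcard: 0.0.0.3


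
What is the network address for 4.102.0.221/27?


IP:   00000100.01100110.00000000.11011101
Mask: 11111111.11111111.11111111.11100000
AND operation:
Net:  00000100.01100110.00000000.11000000
Network: 4.102.0.192/27


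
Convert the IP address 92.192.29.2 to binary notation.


92 = 01011100
192 = 11000000
29 = 00011101
2 = 00000010
Binary: 01011100.11000000.00011101.00000010


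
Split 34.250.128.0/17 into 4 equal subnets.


New prefix = 17 + 2 = 19
Each subnet has 8192 addresses
  34.250.128.0/19
  34.250.160.0/19
  34.250.192.0/19
  34.250.224.0/19
Subnets: 34.250.128.0/19, 34.250.160.0/19, 34.250.192.0/19, 34.250.224.0/19


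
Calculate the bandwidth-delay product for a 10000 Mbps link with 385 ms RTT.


BDP = bandwidth * RTT
= 10000 Mbps * 385 ms
= 10000 * 1e6 * 385 / 1000 bits
= 3850000000 bits
= 481250000 bytes
= 469970.7031 KB
BDP = 3850000000 bits (481250000 bytes)


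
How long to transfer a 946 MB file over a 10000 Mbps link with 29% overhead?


Effective throughput = 10000 * (1 - 29/100) = 7100 Mbps
File size in Mb = 946 * 8 = 7568 Mb
Time = 7568 / 7100
Time = 1.0659 seconds


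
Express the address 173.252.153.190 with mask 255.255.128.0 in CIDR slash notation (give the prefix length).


Binary: 11111111.11111111.10000000.00000000
Count leading 1s
Prefix: /17


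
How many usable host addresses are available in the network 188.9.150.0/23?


Host bits = 32 - 23 = 9
Total addresses = 2^9 = 512
Usable = total - 2 (network and broadcast)
Usable hosts: 510


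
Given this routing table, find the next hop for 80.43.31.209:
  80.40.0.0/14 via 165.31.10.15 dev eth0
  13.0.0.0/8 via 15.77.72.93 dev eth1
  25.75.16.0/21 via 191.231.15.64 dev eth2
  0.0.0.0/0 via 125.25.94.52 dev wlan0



Longest prefix match for 80.43.31.209:
  /14 80.40.0.0: MATCH
  /8 13.0.0.0: no
  /21 25.75.16.0: no
  /0 0.0.0.0: MATCH
Selected: next-hop 165.31.10.15 via eth0 (matched /14)


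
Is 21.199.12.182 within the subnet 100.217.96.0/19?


Subnet network: 100.217.96.0
Test IP AND mask: 21.199.0.0
No, 21.199.12.182 is not in 100.217.96.0/19


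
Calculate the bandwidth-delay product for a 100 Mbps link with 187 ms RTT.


BDP = bandwidth * RTT
= 100 Mbps * 187 ms
= 100 * 1e6 * 187 / 1000 bits
= 18700000 bits
= 2337500 bytes
= 2282.7148 KB
BDP = 18700000 bits (2337500 bytes)


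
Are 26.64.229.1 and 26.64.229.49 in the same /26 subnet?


Mask: 255.255.255.192
26.64.229.1 AND mask = 26.64.229.0
26.64.229.49 AND mask = 26.64.229.0
Yes, same subnet (26.64.229.0)


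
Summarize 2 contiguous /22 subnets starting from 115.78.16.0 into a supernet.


Original prefix: /22
Number of subnets: 2 = 2^1
New prefix = 22 - 1 = 21
Supernet: 115.78.16.0/21


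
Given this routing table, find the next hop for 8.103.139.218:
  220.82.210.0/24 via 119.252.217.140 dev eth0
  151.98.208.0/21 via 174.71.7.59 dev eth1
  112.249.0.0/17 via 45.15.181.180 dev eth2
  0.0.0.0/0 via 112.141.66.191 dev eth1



Longest prefix match for 8.103.139.218:
  /24 220.82.210.0: no
  /21 151.98.208.0: no
  /17 112.249.0.0: no
  /0 0.0.0.0: MATCH
Selected: next-hop 112.141.66.191 via eth1 (matched /0)


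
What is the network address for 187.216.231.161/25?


IP:   10111011.11011000.11100111.10100001
Mask: 11111111.11111111.11111111.10000000
AND operation:
Net:  10111011.11011000.11100111.10000000
Network: 187.216.231.128/25


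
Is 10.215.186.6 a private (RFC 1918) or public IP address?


RFC 1918 private ranges:
  10.0.0.0/8 (10.0.0.0 - 10.255.255.255)
  172.16.0.0/12 (172.16.0.0 - 172.31.255.255)
  192.168.0.0/16 (192.168.0.0 - 192.168.255.255)
Private (in 10.0.0.0/8)


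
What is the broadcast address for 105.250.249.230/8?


Network: 105.0.0.0/8
Host bits = 24
Set all host bits to 1:
Broadcast: 105.255.255.255


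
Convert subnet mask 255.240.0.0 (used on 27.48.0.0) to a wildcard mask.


Subnet mask: 255.240.0.0
Wildcard = 255.255.255.255 - subnet mask
255 - 255 = 0
255 - 240 = 15
255 - 0 = 255
255 - 0 = 255
Wildcard: 0.15.255.255


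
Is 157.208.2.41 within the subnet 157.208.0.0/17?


Subnet network: 157.208.0.0
Test IP AND mask: 157.208.0.0
Yes, 157.208.2.41 is in 157.208.0.0/17


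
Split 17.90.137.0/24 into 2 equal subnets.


New prefix = 24 + 1 = 25
Each subnet has 128 addresses
  17.90.137.0/25
  17.90.137.128/25
Subnets: 17.90.137.0/25, 17.90.137.128/25


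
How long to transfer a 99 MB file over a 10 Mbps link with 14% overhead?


Effective throughput = 10 * (1 - 14/100) = 8.6 Mbps
File size in Mb = 99 * 8 = 792 Mb
Time = 792 / 8.6
Time = 92.093 seconds


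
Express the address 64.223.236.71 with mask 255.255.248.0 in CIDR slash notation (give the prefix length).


Binary: 11111111.11111111.11111000.00000000
Count leading 1s
Prefix: /21


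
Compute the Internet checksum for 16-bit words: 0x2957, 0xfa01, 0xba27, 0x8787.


Sum all words (with carry folding):
+ 0x2957 = 0x2957
+ 0xfa01 = 0x2359
+ 0xba27 = 0xdd80
+ 0x8787 = 0x6508
One's complement: ~0x6508
Checksum = 0x9af7


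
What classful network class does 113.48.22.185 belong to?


First octet: 113
Binary: 01110001
0xxxxxxx -> Class A (1-126)
Class A, default mask 255.0.0.0 (/8)


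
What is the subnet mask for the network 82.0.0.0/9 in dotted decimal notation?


/9 means 9 network bits, 23 host bits
Binary: 11111111100000000000000000000000
Mask: 255.128.0.0


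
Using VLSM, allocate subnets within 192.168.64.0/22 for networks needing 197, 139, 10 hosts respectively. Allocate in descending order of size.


197 hosts -> /24 (254 usable): 192.168.64.0/24
139 hosts -> /24 (254 usable): 192.168.65.0/24
10 hosts -> /28 (14 usable): 192.168.66.0/28
Allocation: 192.168.64.0/24 (197 hosts, 254 usable); 192.168.65.0/24 (139 hosts, 254 usable); 192.168.66.0/28 (10 hosts, 14 usable)


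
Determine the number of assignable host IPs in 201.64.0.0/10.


Host bits = 32 - 10 = 22
Total addresses = 2^22 = 4194304
Usable = total - 2 (network and broadcast)
Usable hosts: 4194302


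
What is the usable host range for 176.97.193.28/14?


Network: 176.96.0.0
Broadcast: 176.99.255.255
First usable = network + 1
Last usable = broadcast - 1
Range: 176.96.0.1 to 176.99.255.254


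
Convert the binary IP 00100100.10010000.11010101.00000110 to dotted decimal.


00100100 = 36
10010000 = 144
11010101 = 213
00000110 = 6
IP: 36.144.213.6


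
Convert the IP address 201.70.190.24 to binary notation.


201 = 11001001
70 = 01000110
190 = 10111110
24 = 00011000
Binary: 11001001.01000110.10111110.00011000


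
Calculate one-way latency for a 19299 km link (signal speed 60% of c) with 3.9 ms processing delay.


Speed = 0.6 * 3e5 km/s = 180000 km/s
Propagation delay = 19299 / 180000 = 0.1072 s = 107.2167 ms
Processing delay = 3.9 ms
Total one-way latency = 111.1167 ms


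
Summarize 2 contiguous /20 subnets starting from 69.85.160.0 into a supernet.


Original prefix: /20
Number of subnets: 2 = 2^1
New prefix = 20 - 1 = 19
Supernet: 69.85.160.0/19


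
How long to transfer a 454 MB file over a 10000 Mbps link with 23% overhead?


Effective throughput = 10000 * (1 - 23/100) = 7700 Mbps
File size in Mb = 454 * 8 = 3632 Mb
Time = 3632 / 7700
Time = 0.4717 seconds


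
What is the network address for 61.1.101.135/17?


IP:   00111101.00000001.01100101.10000111
Mask: 11111111.11111111.10000000.00000000
AND operation:
Net:  00111101.00000001.00000000.00000000
Network: 61.1.0.0/17


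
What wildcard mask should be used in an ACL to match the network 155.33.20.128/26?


Subnet mask: 255.255.255.192
Wildcard = 255.255.255.255 - subnet mask
255 - 255 = 0
255 - 255 = 0
255 - 255 = 0
255 - 192 = 63
Wildcard: 0.0.0.63


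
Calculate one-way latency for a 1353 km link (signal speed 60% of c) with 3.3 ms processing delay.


Speed = 0.6 * 3e5 km/s = 180000 km/s
Propagation delay = 1353 / 180000 = 0.0075 s = 7.5167 ms
Processing delay = 3.3 ms
Total one-way latency = 10.8167 ms


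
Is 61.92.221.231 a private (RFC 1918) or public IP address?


RFC 1918 private ranges:
  10.0.0.0/8 (10.0.0.0 - 10.255.255.255)
  172.16.0.0/12 (172.16.0.0 - 172.31.255.255)
  192.168.0.0/16 (192.168.0.0 - 192.168.255.255)
Public (not in any RFC 1918 range)


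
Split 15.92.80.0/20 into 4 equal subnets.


New prefix = 20 + 2 = 22
Each subnet has 1024 addresses
  15.92.80.0/22
  15.92.84.0/22
  15.92.88.0/22
  15.92.92.0/22
Subnets: 15.92.80.0/22, 15.92.84.0/22, 15.92.88.0/22, 15.92.92.0/22


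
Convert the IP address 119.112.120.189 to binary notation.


119 = 01110111
112 = 01110000
120 = 01111000
189 = 10111101
Binary: 01110111.01110000.01111000.10111101


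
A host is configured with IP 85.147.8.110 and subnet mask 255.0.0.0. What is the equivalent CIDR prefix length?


Binary: 11111111.00000000.00000000.00000000
Count leading 1s
Prefix: /8


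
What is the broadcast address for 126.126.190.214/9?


Network: 126.0.0.0/9
Host bits = 23
Set all host bits to 1:
Broadcast: 126.127.255.255


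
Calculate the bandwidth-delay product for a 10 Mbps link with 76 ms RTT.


BDP = bandwidth * RTT
= 10 Mbps * 76 ms
= 10 * 1e6 * 76 / 1000 bits
= 760000 bits
= 95000 bytes
= 92.7734 KB
BDP = 760000 bits (95000 bytes)


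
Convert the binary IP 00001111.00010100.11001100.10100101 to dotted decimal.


00001111 = 15
00010100 = 20
11001100 = 204
10100101 = 165
IP: 15.20.204.165


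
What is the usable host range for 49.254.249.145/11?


Network: 49.224.0.0
Broadcast: 49.255.255.255
First usable = network + 1
Last usable = broadcast - 1
Range: 49.224.0.1 to 49.255.255.254


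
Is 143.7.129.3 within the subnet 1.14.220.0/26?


Subnet network: 1.14.220.0
Test IP AND mask: 143.7.129.0
No, 143.7.129.3 is not in 1.14.220.0/26


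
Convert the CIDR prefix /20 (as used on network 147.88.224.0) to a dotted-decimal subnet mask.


/20 means 20 network bits, 12 host bits
Binary: 11111111111111111111000000000000
Mask: 255.255.240.0


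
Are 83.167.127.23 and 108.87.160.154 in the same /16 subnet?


Mask: 255.255.0.0
83.167.127.23 AND mask = 83.167.0.0
108.87.160.154 AND mask = 108.87.0.0
No, different subnets (83.167.0.0 vs 108.87.0.0)


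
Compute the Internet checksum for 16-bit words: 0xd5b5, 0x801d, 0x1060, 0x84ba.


Sum all words (with carry folding):
+ 0xd5b5 = 0xd5b5
+ 0x801d = 0x55d3
+ 0x1060 = 0x6633
+ 0x84ba = 0xeaed
One's complement: ~0xeaed
Checksum = 0x1512


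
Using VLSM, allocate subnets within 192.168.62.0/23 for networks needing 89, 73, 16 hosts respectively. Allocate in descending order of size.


89 hosts -> /25 (126 usable): 192.168.62.0/25
73 hosts -> /25 (126 usable): 192.168.62.128/25
16 hosts -> /27 (30 usable): 192.168.63.0/27
Allocation: 192.168.62.0/25 (89 hosts, 126 usable); 192.168.62.128/25 (73 hosts, 126 usable); 192.168.63.0/27 (16 hosts, 30 usable)


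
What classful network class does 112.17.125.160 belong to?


First octet: 112
Binary: 01110000
0xxxxxxx -> Class A (1-126)
Class A, default mask 255.0.0.0 (/8)


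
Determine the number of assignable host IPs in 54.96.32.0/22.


Host bits = 32 - 22 = 10
Total addresses = 2^10 = 1024
Usable = total - 2 (network and broadcast)
Usable hosts: 1022


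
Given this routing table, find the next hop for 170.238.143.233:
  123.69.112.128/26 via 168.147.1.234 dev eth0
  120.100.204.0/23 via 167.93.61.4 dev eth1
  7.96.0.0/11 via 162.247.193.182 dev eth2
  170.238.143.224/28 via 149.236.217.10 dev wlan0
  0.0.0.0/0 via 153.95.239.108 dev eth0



Longest prefix match for 170.238.143.233:
  /26 123.69.112.128: no
  /23 120.100.204.0: no
  /11 7.96.0.0: no
  /28 170.238.143.224: MATCH
  /0 0.0.0.0: MATCH
Selected: next-hop 149.236.217.10 via wlan0 (matched /28)


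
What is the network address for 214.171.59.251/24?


IP:   11010110.10101011.00111011.11111011
Mask: 11111111.11111111.11111111.00000000
AND operation:
Net:  11010110.10101011.00111011.00000000
Network: 214.171.59.0/24


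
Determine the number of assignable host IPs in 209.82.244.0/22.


Host bits = 32 - 22 = 10
Total addresses = 2^10 = 1024
Usable = total - 2 (network and broadcast)
Usable hosts: 1022


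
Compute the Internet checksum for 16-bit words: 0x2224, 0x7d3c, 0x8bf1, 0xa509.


Sum all words (with carry folding):
+ 0x2224 = 0x2224
+ 0x7d3c = 0x9f60
+ 0x8bf1 = 0x2b52
+ 0xa509 = 0xd05b
One's complement: ~0xd05b
Checksum = 0x2fa4


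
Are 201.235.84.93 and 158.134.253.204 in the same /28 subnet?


Mask: 255.255.255.240
201.235.84.93 AND mask = 201.235.84.80
158.134.253.204 AND mask = 158.134.253.192
No, different subnets (201.235.84.80 vs 158.134.253.192)


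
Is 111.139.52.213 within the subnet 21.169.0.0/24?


Subnet network: 21.169.0.0
Test IP AND mask: 111.139.52.0
No, 111.139.52.213 is not in 21.169.0.0/24


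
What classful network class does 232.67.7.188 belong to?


First octet: 232
Binary: 11101000
1110xxxx -> Class D (224-239)
Class D (multicast), default mask N/A


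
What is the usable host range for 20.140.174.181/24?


Network: 20.140.174.0
Broadcast: 20.140.174.255
First usable = network + 1
Last usable = broadcast - 1
Range: 20.140.174.1 to 20.140.174.254


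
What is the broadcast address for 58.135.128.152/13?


Network: 58.128.0.0/13
Host bits = 19
Set all host bits to 1:
Broadcast: 58.135.255.255


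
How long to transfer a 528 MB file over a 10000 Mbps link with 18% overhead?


Effective throughput = 10000 * (1 - 18/100) = 8200 Mbps
File size in Mb = 528 * 8 = 4224 Mb
Time = 4224 / 8200
Time = 0.5151 seconds


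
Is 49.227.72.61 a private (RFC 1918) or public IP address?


RFC 1918 private ranges:
  10.0.0.0/8 (10.0.0.0 - 10.255.255.255)
  172.16.0.0/12 (172.16.0.0 - 172.31.255.255)
  192.168.0.0/16 (192.168.0.0 - 192.168.255.255)
Public (not in any RFC 1918 range)


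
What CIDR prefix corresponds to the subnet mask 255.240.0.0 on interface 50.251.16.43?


Binary: 11111111.11110000.00000000.00000000
Count leading 1s
Prefix: /12


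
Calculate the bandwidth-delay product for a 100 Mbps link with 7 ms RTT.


BDP = bandwidth * RTT
= 100 Mbps * 7 ms
= 100 * 1e6 * 7 / 1000 bits
= 700000 bits
= 87500 bytes
= 85.4492 KB
BDP = 700000 bits (87500 bytes)


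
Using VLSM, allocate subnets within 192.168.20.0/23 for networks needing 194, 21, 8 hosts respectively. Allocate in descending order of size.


194 hosts -> /24 (254 usable): 192.168.20.0/24
21 hosts -> /27 (30 usable): 192.168.21.0/27
8 hosts -> /28 (14 usable): 192.168.21.32/28
Allocation: 192.168.20.0/24 (194 hosts, 254 usable); 192.168.21.0/27 (21 hosts, 30 usable); 192.168.21.32/28 (8 hosts, 14 usable)


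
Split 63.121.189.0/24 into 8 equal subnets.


New prefix = 24 + 3 = 27
Each subnet has 32 addresses
  63.121.189.0/27
  63.121.189.32/27
  63.121.189.64/27
  63.121.189.96/27
  63.121.189.128/27
  63.121.189.160/27
  63.121.189.192/27
  63.121.189.224/27
Subnets: 63.121.189.0/27, 63.121.189.32/27, 63.121.189.64/27, 63.121.189.96/27, 63.121.189.128/27, 63.121.189.160/27, 63.121.189.192/27, 63.121.189.224/27


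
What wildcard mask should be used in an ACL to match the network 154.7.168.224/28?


Subnet mask: 255.255.255.240
Wildcard = 255.255.255.255 - subnet mask
255 - 255 = 0
255 - 255 = 0
255 - 255 = 0
255 - 240 = 15
Wildcard: 0.0.0.15


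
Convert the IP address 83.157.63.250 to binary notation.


83 = 01010011
157 = 10011101
63 = 00111111
250 = 11111010
Binary: 01010011.10011101.00111111.11111010


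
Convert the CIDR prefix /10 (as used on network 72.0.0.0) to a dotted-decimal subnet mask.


/10 means 10 network bits, 22 host bits
Binary: 11111111110000000000000000000000
Mask: 255.192.0.0


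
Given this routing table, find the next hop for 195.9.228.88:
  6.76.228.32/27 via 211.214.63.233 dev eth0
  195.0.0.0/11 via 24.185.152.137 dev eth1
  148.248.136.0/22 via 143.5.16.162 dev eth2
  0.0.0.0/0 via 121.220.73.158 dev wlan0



Longest prefix match for 195.9.228.88:
  /27 6.76.228.32: no
  /11 195.0.0.0: MATCH
  /22 148.248.136.0: no
  /0 0.0.0.0: MATCH
Selected: next-hop 24.185.152.137 via eth1 (matched /11)


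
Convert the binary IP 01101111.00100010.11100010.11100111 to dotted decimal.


01101111 = 111
00100010 = 34
11100010 = 226
11100111 = 231
IP: 111.34.226.231


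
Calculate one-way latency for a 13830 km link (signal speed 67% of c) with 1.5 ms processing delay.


Speed = 0.67 * 3e5 km/s = 201000 km/s
Propagation delay = 13830 / 201000 = 0.0688 s = 68.806 ms
Processing delay = 1.5 ms
Total one-way latency = 70.306 ms


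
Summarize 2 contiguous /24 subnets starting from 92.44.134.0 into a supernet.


Original prefix: /24
Number of subnets: 2 = 2^1
New prefix = 24 - 1 = 23
Supernet: 92.44.134.0/23


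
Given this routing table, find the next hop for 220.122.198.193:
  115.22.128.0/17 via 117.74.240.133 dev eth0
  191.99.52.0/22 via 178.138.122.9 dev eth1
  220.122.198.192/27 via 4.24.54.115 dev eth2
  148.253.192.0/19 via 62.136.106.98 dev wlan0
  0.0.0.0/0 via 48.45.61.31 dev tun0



Longest prefix match for 220.122.198.193:
  /17 115.22.128.0: no
  /22 191.99.52.0: no
  /27 220.122.198.192: MATCH
  /19 148.253.192.0: no
  /0 0.0.0.0: MATCH
Selected: next-hop 4.24.54.115 via eth2 (matched /27)


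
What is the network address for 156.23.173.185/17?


IP:   10011100.00010111.10101101.10111001
Mask: 11111111.11111111.10000000.00000000
AND operation:
Net:  10011100.00010111.10000000.00000000
Network: 156.23.128.0/17


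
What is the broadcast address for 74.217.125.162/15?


Network: 74.216.0.0/15
Host bits = 17
Set all host bits to 1:
Broadcast: 74.217.255.255


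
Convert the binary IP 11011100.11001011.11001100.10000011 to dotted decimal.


11011100 = 220
11001011 = 203
11001100 = 204
10000011 = 131
IP: 220.203.204.131


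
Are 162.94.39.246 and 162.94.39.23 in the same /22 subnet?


Mask: 255.255.252.0
162.94.39.246 AND mask = 162.94.36.0
162.94.39.23 AND mask = 162.94.36.0
Yes, same subnet (162.94.36.0)


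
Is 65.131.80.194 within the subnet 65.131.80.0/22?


Subnet network: 65.131.80.0
Test IP AND mask: 65.131.80.0
Yes, 65.131.80.194 is in 65.131.80.0/22


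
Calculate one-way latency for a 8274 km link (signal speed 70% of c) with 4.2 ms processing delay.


Speed = 0.7 * 3e5 km/s = 210000 km/s
Propagation delay = 8274 / 210000 = 0.0394 s = 39.4 ms
Processing delay = 4.2 ms
Total one-way latency = 43.6 ms


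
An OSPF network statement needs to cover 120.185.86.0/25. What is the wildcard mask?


Subnet mask: 255.255.255.128
Wildcard = 255.255.255.255 - subnet mask
255 - 255 = 0
255 - 255 = 0
255 - 255 = 0
255 - 128 = 127
Wildcard: 0.0.0.127


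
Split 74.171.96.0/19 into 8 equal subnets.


New prefix = 19 + 3 = 22
Each subnet has 1024 addresses
  74.171.96.0/22
  74.171.100.0/22
  74.171.104.0/22
  74.171.108.0/22
  74.171.112.0/22
  74.171.116.0/22
  74.171.120.0/22
  74.171.124.0/22
Subnets: 74.171.96.0/22, 74.171.100.0/22, 74.171.104.0/22, 74.171.108.0/22, 74.171.112.0/22, 74.171.116.0/22, 74.171.120.0/22, 74.171.124.0/22


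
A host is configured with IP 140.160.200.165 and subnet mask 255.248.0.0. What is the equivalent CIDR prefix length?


Binary: 11111111.11111000.00000000.00000000
Count leading 1s
Prefix: /13


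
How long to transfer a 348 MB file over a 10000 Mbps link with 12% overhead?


Effective throughput = 10000 * (1 - 12/100) = 8800 Mbps
File size in Mb = 348 * 8 = 2784 Mb
Time = 2784 / 8800
Time = 0.3164 seconds


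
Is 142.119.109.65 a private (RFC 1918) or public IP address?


RFC 1918 private ranges:
  10.0.0.0/8 (10.0.0.0 - 10.255.255.255)
  172.16.0.0/12 (172.16.0.0 - 172.31.255.255)
  192.168.0.0/16 (192.168.0.0 - 192.168.255.255)
Public (not in any RFC 1918 range)


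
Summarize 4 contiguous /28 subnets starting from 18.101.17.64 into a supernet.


Original prefix: /28
Number of subnets: 4 = 2^2
New prefix = 28 - 2 = 26
Supernet: 18.101.17.64/26


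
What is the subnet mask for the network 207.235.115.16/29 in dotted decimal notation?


/29 means 29 network bits, 3 host bits
Binary: 11111111111111111111111111111000
Mask: 255.255.255.248


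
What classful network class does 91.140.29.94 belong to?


First octet: 91
Binary: 01011011
0xxxxxxx -> Class A (1-126)
Class A, default mask 255.0.0.0 (/8)


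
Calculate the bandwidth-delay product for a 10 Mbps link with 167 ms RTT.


BDP = bandwidth * RTT
= 10 Mbps * 167 ms
= 10 * 1e6 * 167 / 1000 bits
= 1670000 bits
= 208750 bytes
= 203.8574 KB
BDP = 1670000 bits (208750 bytes)


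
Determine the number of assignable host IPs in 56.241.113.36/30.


Host bits = 32 - 30 = 2
Total addresses = 2^2 = 4
Usable = total - 2 (network and broadcast)
Usable hosts: 2


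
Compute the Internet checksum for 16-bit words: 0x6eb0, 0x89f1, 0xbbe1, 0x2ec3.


Sum all words (with carry folding):
+ 0x6eb0 = 0x6eb0
+ 0x89f1 = 0xf8a1
+ 0xbbe1 = 0xb483
+ 0x2ec3 = 0xe346
One's complement: ~0xe346
Checksum = 0x1cb9


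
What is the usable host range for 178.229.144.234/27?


Network: 178.229.144.224
Broadcast: 178.229.144.255
First usable = network + 1
Last usable = broadcast - 1
Range: 178.229.144.225 to 178.229.144.254


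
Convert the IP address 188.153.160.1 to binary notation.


188 = 10111100
153 = 10011001
160 = 10100000
1 = 00000001
Binary: 10111100.10011001.10100000.00000001


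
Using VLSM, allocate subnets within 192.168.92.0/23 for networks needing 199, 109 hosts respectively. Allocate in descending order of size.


199 hosts -> /24 (254 usable): 192.168.92.0/24
109 hosts -> /25 (126 usable): 192.168.93.0/25
Allocation: 192.168.92.0/24 (199 hosts, 254 usable); 192.168.93.0/25 (109 hosts, 126 usable)


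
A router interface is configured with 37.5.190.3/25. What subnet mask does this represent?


/25 means 25 network bits, 7 host bits
Binary: 11111111111111111111111110000000
Mask: 255.255.255.128


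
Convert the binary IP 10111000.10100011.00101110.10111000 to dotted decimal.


10111000 = 184
10100011 = 163
00101110 = 46
10111000 = 184
IP: 184.163.46.184


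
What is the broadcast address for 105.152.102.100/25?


Network: 105.152.102.0/25
Host bits = 7
Set all host bits to 1:
Broadcast: 105.152.102.127


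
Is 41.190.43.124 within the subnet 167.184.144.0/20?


Subnet network: 167.184.144.0
Test IP AND mask: 41.190.32.0
No, 41.190.43.124 is not in 167.184.144.0/20


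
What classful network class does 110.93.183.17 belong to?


First octet: 110
Binary: 01101110
0xxxxxxx -> Class A (1-126)
Class A, default mask 255.0.0.0 (/8)


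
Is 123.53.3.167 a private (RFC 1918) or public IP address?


RFC 1918 private ranges:
  10.0.0.0/8 (10.0.0.0 - 10.255.255.255)
  172.16.0.0/12 (172.16.0.0 - 172.31.255.255)
  192.168.0.0/16 (192.168.0.0 - 192.168.255.255)
Public (not in any RFC 1918 range)


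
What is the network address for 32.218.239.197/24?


IP:   00100000.11011010.11101111.11000101
Mask: 11111111.11111111.11111111.00000000
AND operation:
Net:  00100000.11011010.11101111.00000000
Network: 32.218.239.0/24


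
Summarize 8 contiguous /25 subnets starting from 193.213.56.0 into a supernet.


Original prefix: /25
Number of subnets: 8 = 2^3
New prefix = 25 - 3 = 22
Supernet: 193.213.56.0/22


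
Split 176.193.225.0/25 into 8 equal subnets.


New prefix = 25 + 3 = 28
Each subnet has 16 addresses
  176.193.225.0/28
  176.193.225.16/28
  176.193.225.32/28
  176.193.225.48/28
  176.193.225.64/28
  176.193.225.80/28
  176.193.225.96/28
  176.193.225.112/28
Subnets: 176.193.225.0/28, 176.193.225.16/28, 176.193.225.32/28, 176.193.225.48/28, 176.193.225.64/28, 176.193.225.80/28, 176.193.225.96/28, 176.193.225.112/28


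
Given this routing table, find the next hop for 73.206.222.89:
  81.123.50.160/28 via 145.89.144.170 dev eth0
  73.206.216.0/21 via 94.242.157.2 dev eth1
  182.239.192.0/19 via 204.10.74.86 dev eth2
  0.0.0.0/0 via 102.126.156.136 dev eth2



Longest prefix match for 73.206.222.89:
  /28 81.123.50.160: no
  /21 73.206.216.0: MATCH
  /19 182.239.192.0: no
  /0 0.0.0.0: MATCH
Selected: next-hop 94.242.157.2 via eth1 (matched /21)


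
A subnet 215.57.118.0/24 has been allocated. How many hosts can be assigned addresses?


Host bits = 32 - 24 = 8
Total addresses = 2^8 = 256
Usable = total - 2 (network and broadcast)
Usable hosts: 254


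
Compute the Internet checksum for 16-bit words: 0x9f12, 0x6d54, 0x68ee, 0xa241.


Sum all words (with carry folding):
+ 0x9f12 = 0x9f12
+ 0x6d54 = 0x0c67
+ 0x68ee = 0x7555
+ 0xa241 = 0x1797
One's complement: ~0x1797
Checksum = 0xe868


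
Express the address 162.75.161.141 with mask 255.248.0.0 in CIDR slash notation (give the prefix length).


Binary: 11111111.11111000.00000000.00000000
Count leading 1s
Prefix: /13


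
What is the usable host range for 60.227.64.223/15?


Network: 60.226.0.0
Broadcast: 60.227.255.255
First usable = network + 1
Last usable = broadcast - 1
Range: 60.226.0.1 to 60.227.255.254
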